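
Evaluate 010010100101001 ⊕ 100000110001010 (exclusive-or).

XOR: 1 when bits differ
  010010100101001
^ 100000110001010
-----------------
  110010010100011
Decimal: 9513 ^ 16778 = 25763



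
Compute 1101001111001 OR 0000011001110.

OR: 1 when either bit is 1
  1101001111001
| 0000011001110
---------------
  1101011111111
Decimal: 6777 | 206 = 6911



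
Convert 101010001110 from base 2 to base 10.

Sum of powers of 2 for each 1-bit:
2^1 + 2^2 + 2^3 + 2^7 + 2^9 + 2^11
= 2 + 4 + 8 + 128 + 512 + 2048
= 2702



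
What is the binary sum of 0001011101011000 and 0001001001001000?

Add column by column from the right: bit + bit + carry-in; write the sum mod 2, carry 1 when the sum is 2 or 3.
carry:  0010110010110000
        0001011101011000
+       0001001001001000
------------------------
       00010100110100000
(the carry out of the leftmost column, 0, becomes the leading bit)
Decimal check:
  0001011101011000 = 4096 + 1024 + 512 + 256 + 64 + 16 + 8 = 5976
  0001001001001000 = 4096 + 512 + 64 + 8 = 4680
  5976 + 4680 = 10656, and 00010100110100000 = 8192 + 2048 + 256 + 128 + 32 = 10656 ✓



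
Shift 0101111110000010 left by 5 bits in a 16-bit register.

Original: 0101111110000010 (decimal 24450)
Shift left by 5 positions
Append 5 zeros on the right and drop the 5 high bits that overflow the 16-bit width
Result: 1111000001000000 (decimal 61504)
Equivalent: 24450 << 5 = 24450 × 2^5 = 782400, truncated to 16 bits = 61504



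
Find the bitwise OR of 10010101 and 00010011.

OR: 1 when either bit is 1
  10010101
| 00010011
----------
  10010111
Decimal: 149 | 19 = 151



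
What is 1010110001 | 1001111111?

OR: 1 when either bit is 1
  1010110001
| 1001111111
------------
  1011111111
Decimal: 689 | 639 = 767



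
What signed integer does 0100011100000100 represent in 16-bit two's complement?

Binary: 0100011100000100
Sign bit: 0 (non-negative)
Read directly as an unsigned value:
0100011100000100 = 16384 + 1024 + 512 + 256 + 4 = 18180
Value: 18180



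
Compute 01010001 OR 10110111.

OR: 1 when either bit is 1
  01010001
| 10110111
----------
  11110111
Decimal: 81 | 183 = 247



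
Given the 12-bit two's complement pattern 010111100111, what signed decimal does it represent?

Binary: 010111100111
Sign bit: 0 (non-negative)
Read directly as an unsigned value:
010111100111 = 1024 + 256 + 128 + 64 + 32 + 4 + 2 + 1 = 1511
Value: 1511



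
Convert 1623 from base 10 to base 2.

Using repeated division by 2:
1623 ÷ 2 = 811 remainder 1
811 ÷ 2 = 405 remainder 1
405 ÷ 2 = 202 remainder 1
202 ÷ 2 = 101 remainder 0
101 ÷ 2 = 50 remainder 1
50 ÷ 2 = 25 remainder 0
25 ÷ 2 = 12 remainder 1
12 ÷ 2 = 6 remainder 0
6 ÷ 2 = 3 remainder 0
3 ÷ 2 = 1 remainder 1
1 ÷ 2 = 0 remainder 1
Reading remainders bottom to top: 11001010111



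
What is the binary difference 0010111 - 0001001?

Method 1 - Direct subtraction (column by column from the right: bit − bit − borrow-in; if negative, add 2 and borrow 1 from the next column):
borrow: 0010000
        0010111
-       0001001
---------------
        0001110

Method 2 - Add two's complement:
Two's complement of 0001001: invert → 1110110, add 1 → 1110111
  0010111
+ 1110111
---------
 10001110  (end carry out of the top bit = 1)
Discarding the end carry: 0001110
Decimal check:
  0010111 = 16 + 4 + 2 + 1 = 23
  0001001 = 8 + 1 = 9
  23 - 9 = 14, and 0001110 = 8 + 4 + 2 = 14 ✓



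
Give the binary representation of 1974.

Using repeated division by 2:
1974 ÷ 2 = 987 remainder 0
987 ÷ 2 = 493 remainder 1
493 ÷ 2 = 246 remainder 1
246 ÷ 2 = 123 remainder 0
123 ÷ 2 = 61 remainder 1
61 ÷ 2 = 30 remainder 1
30 ÷ 2 = 15 remainder 0
15 ÷ 2 = 7 remainder 1
7 ÷ 2 = 3 remainder 1
3 ÷ 2 = 1 remainder 1
1 ÷ 2 = 0 remainder 1
Reading remainders bottom to top: 11110110110



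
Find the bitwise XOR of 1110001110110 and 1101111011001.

XOR: 1 when bits differ
  1110001110110
^ 1101111011001
---------------
  0011110101111
Decimal: 7286 ^ 7129 = 1967



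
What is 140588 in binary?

Using repeated division by 2:
140588 ÷ 2 = 70294 remainder 0
70294 ÷ 2 = 35147 remainder 0
35147 ÷ 2 = 17573 remainder 1
17573 ÷ 2 = 8786 remainder 1
8786 ÷ 2 = 4393 remainder 0
4393 ÷ 2 = 2196 remainder 1
2196 ÷ 2 = 1098 remainder 0
1098 ÷ 2 = 549 remainder 0
549 ÷ 2 = 274 remainder 1
274 ÷ 2 = 137 remainder 0
137 ÷ 2 = 68 remainder 1
68 ÷ 2 = 34 remainder 0
34 ÷ 2 = 17 remainder 0
17 ÷ 2 = 8 remainder 1
8 ÷ 2 = 4 remainder 0
4 ÷ 2 = 2 remainder 0
2 ÷ 2 = 1 remainder 0
1 ÷ 2 = 0 remainder 1
Reading remainders bottom to top: 100010010100101100



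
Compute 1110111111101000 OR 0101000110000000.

OR: 1 when either bit is 1
  1110111111101000
| 0101000110000000
------------------
  1111111111101000
Decimal: 61416 | 20864 = 65512



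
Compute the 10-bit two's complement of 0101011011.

Original: 0101011011
Step 1 - Invert all bits: 1010100100
Step 2 - Add 1: 1010100101
Verification: 0101011011 + 1010100101 = 10000000000; discarding the end carry (carry out of the top bit) leaves the 10-bit value 0000000000, as required for x + (-x)



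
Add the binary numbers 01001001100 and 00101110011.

Add column by column from the right: bit + bit + carry-in; write the sum mod 2, carry 1 when the sum is 2 or 3.
carry:  00010000000
        01001001100
+       00101110011
-------------------
       001110111111
(the carry out of the leftmost column, 0, becomes the leading bit)
Decimal check:
  01001001100 = 512 + 64 + 8 + 4 = 588
  00101110011 = 256 + 64 + 32 + 16 + 2 + 1 = 371
  588 + 371 = 959, and 001110111111 = 512 + 256 + 128 + 32 + 16 + 8 + 4 + 2 + 1 = 959 ✓



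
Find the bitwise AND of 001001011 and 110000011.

AND: 1 only when both bits are 1
  001001011
& 110000011
-----------
  000000011
Decimal: 75 & 387 = 3



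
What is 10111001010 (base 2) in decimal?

Sum of powers of 2 for each 1-bit:
2^1 + 2^3 + 2^6 + 2^7 + 2^8 + 2^10
= 2 + 8 + 64 + 128 + 256 + 1024
= 1482



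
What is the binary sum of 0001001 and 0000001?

Add column by column from the right: bit + bit + carry-in; write the sum mod 2, carry 1 when the sum is 2 or 3.
carry:  0000010
        0001001
+       0000001
---------------
       00001010
(the carry out of the leftmost column, 0, becomes the leading bit)
Decimal check:
  0001001 = 8 + 1 = 9
  0000001 = 1
  9 + 1 = 10, and 00001010 = 8 + 2 = 10 ✓



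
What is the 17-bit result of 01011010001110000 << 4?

Original: 01011010001110000 (decimal 46192)
Shift left by 4 positions
Append 4 zeros on the right and drop the 4 high bits that overflow the 17-bit width
Result: 10100011100000000 (decimal 83712)
Equivalent: 46192 << 4 = 46192 × 2^4 = 739072, truncated to 17 bits = 83712



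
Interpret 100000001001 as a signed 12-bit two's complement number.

Binary: 100000001001
Sign bit: 1 (negative)
Invert: 011111110110
Add 1:  011111110111
Magnitude: 011111110111 = 1024 + 512 + 256 + 128 + 64 + 32 + 16 + 4 + 2 + 1 = 2039
Value: -2039



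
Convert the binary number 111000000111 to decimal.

Sum of powers of 2 for each 1-bit:
2^0 + 2^1 + 2^2 + 2^9 + 2^10 + 2^11
= 1 + 2 + 4 + 512 + 1024 + 2048
= 3591



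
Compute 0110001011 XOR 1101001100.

XOR: 1 when bits differ
  0110001011
^ 1101001100
------------
  1011000111
Decimal: 395 ^ 844 = 711



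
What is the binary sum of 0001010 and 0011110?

Add column by column from the right: bit + bit + carry-in; write the sum mod 2, carry 1 when the sum is 2 or 3.
carry:  0111100
        0001010
+       0011110
---------------
       00101000
(the carry out of the leftmost column, 0, becomes the leading bit)
Decimal check:
  0001010 = 8 + 2 = 10
  0011110 = 16 + 8 + 4 + 2 = 30
  10 + 30 = 40, and 00101000 = 32 + 8 = 40 ✓



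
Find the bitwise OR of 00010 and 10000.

OR: 1 when either bit is 1
  00010
| 10000
-------
  10010
Decimal: 2 | 16 = 18



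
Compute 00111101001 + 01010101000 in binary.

Add column by column from the right: bit + bit + carry-in; write the sum mod 2, carry 1 when the sum is 2 or 3.
carry:  11111010000
        00111101001
+       01010101000
-------------------
       010010010001
(the carry out of the leftmost column, 0, becomes the leading bit)
Decimal check:
  00111101001 = 256 + 128 + 64 + 32 + 8 + 1 = 489
  01010101000 = 512 + 128 + 32 + 8 = 680
  489 + 680 = 1169, and 010010010001 = 1024 + 128 + 16 + 1 = 1169 ✓



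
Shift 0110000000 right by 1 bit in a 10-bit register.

Original: 0110000000 (decimal 384)
Shift right by 1 position
Drop the 1 low bit; fill with zero on the left
Result: 0011000000 (decimal 192)
Equivalent: 384 >> 1 = 384 ÷ 2^1 = 192



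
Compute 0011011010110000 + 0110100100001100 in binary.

Add column by column from the right: bit + bit + carry-in; write the sum mod 2, carry 1 when the sum is 2 or 3.
carry:  1100000000000000
        0011011010110000
+       0110100100001100
------------------------
       01001111110111100
(the carry out of the leftmost column, 0, becomes the leading bit)
Decimal check:
  0011011010110000 = 8192 + 4096 + 1024 + 512 + 128 + 32 + 16 = 14000
  0110100100001100 = 16384 + 8192 + 2048 + 256 + 8 + 4 = 26892
  14000 + 26892 = 40892, and 01001111110111100 = 32768 + 4096 + 2048 + 1024 + 512 + 256 + 128 + 32 + 16 + 8 + 4 = 40892 ✓



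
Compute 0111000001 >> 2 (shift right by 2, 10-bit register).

Original: 0111000001 (decimal 449)
Shift right by 2 positions
Drop the 2 low bits; fill with zeros on the left
Result: 0001110000 (decimal 112)
Equivalent: 449 >> 2 = 449 ÷ 2^2 = 112



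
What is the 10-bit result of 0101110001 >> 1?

Original: 0101110001 (decimal 369)
Shift right by 1 position
Drop the 1 low bit; fill with zero on the left
Result: 0010111000 (decimal 184)
Equivalent: 369 >> 1 = 369 ÷ 2^1 = 184



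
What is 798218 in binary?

Using repeated division by 2:
798218 ÷ 2 = 399109 remainder 0
399109 ÷ 2 = 199554 remainder 1
199554 ÷ 2 = 99777 remainder 0
99777 ÷ 2 = 49888 remainder 1
49888 ÷ 2 = 24944 remainder 0
24944 ÷ 2 = 12472 remainder 0
12472 ÷ 2 = 6236 remainder 0
6236 ÷ 2 = 3118 remainder 0
3118 ÷ 2 = 1559 remainder 0
1559 ÷ 2 = 779 remainder 1
779 ÷ 2 = 389 remainder 1
389 ÷ 2 = 194 remainder 1
194 ÷ 2 = 97 remainder 0
97 ÷ 2 = 48 remainder 1
48 ÷ 2 = 24 remainder 0
24 ÷ 2 = 12 remainder 0
12 ÷ 2 = 6 remainder 0
6 ÷ 2 = 3 remainder 0
3 ÷ 2 = 1 remainder 1
1 ÷ 2 = 0 remainder 1
Reading remainders bottom to top: 11000010111000001010



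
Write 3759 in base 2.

Using repeated division by 2:
3759 ÷ 2 = 1879 remainder 1
1879 ÷ 2 = 939 remainder 1
939 ÷ 2 = 469 remainder 1
469 ÷ 2 = 234 remainder 1
234 ÷ 2 = 117 remainder 0
117 ÷ 2 = 58 remainder 1
58 ÷ 2 = 29 remainder 0
29 ÷ 2 = 14 remainder 1
14 ÷ 2 = 7 remainder 0
7 ÷ 2 = 3 remainder 1
3 ÷ 2 = 1 remainder 1
1 ÷ 2 = 0 remainder 1
Reading remainders bottom to top: 111010101111



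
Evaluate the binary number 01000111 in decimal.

Sum of powers of 2 for each 1-bit:
2^0 + 2^1 + 2^2 + 2^6
= 1 + 2 + 4 + 64
= 71



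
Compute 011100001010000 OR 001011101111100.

OR: 1 when either bit is 1
  011100001010000
| 001011101111100
-----------------
  011111101111100
Decimal: 14416 | 6012 = 16252



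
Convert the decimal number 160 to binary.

Using repeated division by 2:
160 ÷ 2 = 80 remainder 0
80 ÷ 2 = 40 remainder 0
40 ÷ 2 = 20 remainder 0
20 ÷ 2 = 10 remainder 0
10 ÷ 2 = 5 remainder 0
5 ÷ 2 = 2 remainder 1
2 ÷ 2 = 1 remainder 0
1 ÷ 2 = 0 remainder 1
Reading remainders bottom to top: 10100000



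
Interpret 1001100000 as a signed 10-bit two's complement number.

Binary: 1001100000
Sign bit: 1 (negative)
Invert: 0110011111
Add 1:  0110100000
Magnitude: 0110100000 = 256 + 128 + 32 = 416
Value: -416



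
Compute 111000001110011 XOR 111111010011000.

XOR: 1 when bits differ
  111000001110011
^ 111111010011000
-----------------
  000111011101011
Decimal: 28787 ^ 32408 = 3819



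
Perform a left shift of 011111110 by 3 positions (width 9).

Original: 011111110 (decimal 254)
Shift left by 3 positions
Append 3 zeros on the right and drop the 3 high bits that overflow the 9-bit width
Result: 111110000 (decimal 496)
Equivalent: 254 << 3 = 254 × 2^3 = 2032, truncated to 9 bits = 496



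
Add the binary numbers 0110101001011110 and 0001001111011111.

Add column by column from the right: bit + bit + carry-in; write the sum mod 2, carry 1 when the sum is 2 or 3.
carry:  0000011110111100
        0110101001011110
+       0001001111011111
------------------------
       00111111000111101
(the carry out of the leftmost column, 0, becomes the leading bit)
Decimal check:
  0110101001011110 = 16384 + 8192 + 2048 + 512 + 64 + 16 + 8 + 4 + 2 = 27230
  0001001111011111 = 4096 + 512 + 256 + 128 + 64 + 16 + 8 + 4 + 2 + 1 = 5087
  27230 + 5087 = 32317, and 00111111000111101 = 16384 + 8192 + 4096 + 2048 + 1024 + 512 + 32 + 16 + 8 + 4 + 1 = 32317 ✓



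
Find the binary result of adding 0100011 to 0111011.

Add column by column from the right: bit + bit + carry-in; write the sum mod 2, carry 1 when the sum is 2 or 3.
carry:  1000110
        0100011
+       0111011
---------------
       01011110
(the carry out of the leftmost column, 0, becomes the leading bit)
Decimal check:
  0100011 = 32 + 2 + 1 = 35
  0111011 = 32 + 16 + 8 + 2 + 1 = 59
  35 + 59 = 94, and 01011110 = 64 + 16 + 8 + 4 + 2 = 94 ✓



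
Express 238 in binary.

Using repeated division by 2:
238 ÷ 2 = 119 remainder 0
119 ÷ 2 = 59 remainder 1
59 ÷ 2 = 29 remainder 1
29 ÷ 2 = 14 remainder 1
14 ÷ 2 = 7 remainder 0
7 ÷ 2 = 3 remainder 1
3 ÷ 2 = 1 remainder 1
1 ÷ 2 = 0 remainder 1
Reading remainders bottom to top: 11101110



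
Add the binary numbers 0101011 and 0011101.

Add column by column from the right: bit + bit + carry-in; write the sum mod 2, carry 1 when the sum is 2 or 3.
carry:  1111110
        0101011
+       0011101
---------------
       01001000
(the carry out of the leftmost column, 0, becomes the leading bit)
Decimal check:
  0101011 = 32 + 8 + 2 + 1 = 43
  0011101 = 16 + 8 + 4 + 1 = 29
  43 + 29 = 72, and 01001000 = 64 + 8 = 72 ✓



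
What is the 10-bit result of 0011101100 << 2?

Original: 0011101100 (decimal 236)
Shift left by 2 positions
Append 2 zeros on the right
Result: 1110110000 (decimal 944)
Equivalent: 236 << 2 = 236 × 2^2 = 944



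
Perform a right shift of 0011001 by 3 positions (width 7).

Original: 0011001 (decimal 25)
Shift right by 3 positions
Drop the 3 low bits; fill with zeros on the left
Result: 0000011 (decimal 3)
Equivalent: 25 >> 3 = 25 ÷ 2^3 = 3



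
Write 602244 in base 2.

Using repeated division by 2:
602244 ÷ 2 = 301122 remainder 0
301122 ÷ 2 = 150561 remainder 0
150561 ÷ 2 = 75280 remainder 1
75280 ÷ 2 = 37640 remainder 0
37640 ÷ 2 = 18820 remainder 0
18820 ÷ 2 = 9410 remainder 0
9410 ÷ 2 = 4705 remainder 0
4705 ÷ 2 = 2352 remainder 1
2352 ÷ 2 = 1176 remainder 0
1176 ÷ 2 = 588 remainder 0
588 ÷ 2 = 294 remainder 0
294 ÷ 2 = 147 remainder 0
147 ÷ 2 = 73 remainder 1
73 ÷ 2 = 36 remainder 1
36 ÷ 2 = 18 remainder 0
18 ÷ 2 = 9 remainder 0
9 ÷ 2 = 4 remainder 1
4 ÷ 2 = 2 remainder 0
2 ÷ 2 = 1 remainder 0
1 ÷ 2 = 0 remainder 1
Reading remainders bottom to top: 10010011000010000100



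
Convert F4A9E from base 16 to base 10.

Expand by place value (powers of 16):
Digit values: F = 15, A = 10, E = 14
F4A9E = 15 × 16^4 + 4 × 16^3 + 10 × 16^2 + 9 × 16^1 + 14 × 16^0
= 15 × 65536 + 4 × 4096 + 10 × 256 + 9 × 16 + 14 × 1
= 983040 + 16384 + 2560 + 144 + 14
= 1002142



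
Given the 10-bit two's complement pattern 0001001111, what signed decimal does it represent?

Binary: 0001001111
Sign bit: 0 (non-negative)
Read directly as an unsigned value:
0001001111 = 64 + 8 + 4 + 2 + 1 = 79
Value: 79



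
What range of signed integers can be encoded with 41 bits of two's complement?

For 41-bit two's complement:
Minimum: -2^40 = -1099511627776
Maximum: 2^40 - 1 = 1099511627775



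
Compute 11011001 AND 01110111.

AND: 1 only when both bits are 1
  11011001
& 01110111
----------
  01010001
Decimal: 217 & 119 = 81



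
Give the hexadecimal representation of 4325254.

Using repeated division by 16 (digits 10–15 are A–F):
4325254 ÷ 16 = 270328 remainder 6
270328 ÷ 16 = 16895 remainder 8
16895 ÷ 16 = 1055 remainder 15 (F)
1055 ÷ 16 = 65 remainder 15 (F)
65 ÷ 16 = 4 remainder 1
4 ÷ 16 = 0 remainder 4
Reading remainders bottom to top: 41FF86



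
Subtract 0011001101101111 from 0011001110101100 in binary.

Method 1 - Direct subtraction (column by column from the right: bit − bit − borrow-in; if negative, add 2 and borrow 1 from the next column):
borrow: 0000000011111110
        0011001110101100
-       0011001101101111
------------------------
        0000000000111101

Method 2 - Add two's complement:
Two's complement of 0011001101101111: invert → 1100110010010000, add 1 → 1100110010010001
  0011001110101100
+ 1100110010010001
------------------
 10000000000111101  (end carry out of the top bit = 1)
Discarding the end carry: 0000000000111101
Decimal check:
  0011001110101100 = 8192 + 4096 + 512 + 256 + 128 + 32 + 8 + 4 = 13228
  0011001101101111 = 8192 + 4096 + 512 + 256 + 64 + 32 + 8 + 4 + 2 + 1 = 13167
  13228 - 13167 = 61, and 0000000000111101 = 32 + 16 + 8 + 4 + 1 = 61 ✓



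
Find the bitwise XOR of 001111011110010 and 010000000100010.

XOR: 1 when bits differ
  001111011110010
^ 010000000100010
-----------------
  011111011010000
Decimal: 7922 ^ 8226 = 16080



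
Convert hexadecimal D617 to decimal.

Expand by place value (powers of 16):
Digit values: D = 13
D617 = 13 × 16^3 + 6 × 16^2 + 1 × 16^1 + 7 × 16^0
= 13 × 4096 + 6 × 256 + 1 × 16 + 7 × 1
= 53248 + 1536 + 16 + 7
= 54807



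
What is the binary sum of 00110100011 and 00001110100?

Add column by column from the right: bit + bit + carry-in; write the sum mod 2, carry 1 when the sum is 2 or 3.
carry:  01111000000
        00110100011
+       00001110100
-------------------
       001000010111
(the carry out of the leftmost column, 0, becomes the leading bit)
Decimal check:
  00110100011 = 256 + 128 + 32 + 2 + 1 = 419
  00001110100 = 64 + 32 + 16 + 4 = 116
  419 + 116 = 535, and 001000010111 = 512 + 16 + 4 + 2 + 1 = 535 ✓



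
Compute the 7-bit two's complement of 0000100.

Original: 0000100
Step 1 - Invert all bits: 1111011
Step 2 - Add 1: 1111100
Verification: 0000100 + 1111100 = 10000000; discarding the end carry (carry out of the top bit) leaves the 7-bit value 0000000, as required for x + (-x)



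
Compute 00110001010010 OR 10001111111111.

OR: 1 when either bit is 1
  00110001010010
| 10001111111111
----------------
  10111111111111
Decimal: 3154 | 9215 = 12287



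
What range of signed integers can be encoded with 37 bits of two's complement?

For 37-bit two's complement:
Minimum: -2^36 = -68719476736
Maximum: 2^36 - 1 = 68719476735



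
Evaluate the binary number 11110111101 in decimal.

Sum of powers of 2 for each 1-bit:
2^0 + 2^2 + 2^3 + 2^4 + 2^5 + 2^7 + 2^8 + 2^9 + 2^10
= 1 + 4 + 8 + 16 + 32 + 128 + 256 + 512 + 1024
= 1981



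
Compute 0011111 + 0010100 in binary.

Add column by column from the right: bit + bit + carry-in; write the sum mod 2, carry 1 when the sum is 2 or 3.
carry:  0111000
        0011111
+       0010100
---------------
       00110011
(the carry out of the leftmost column, 0, becomes the leading bit)
Decimal check:
  0011111 = 16 + 8 + 4 + 2 + 1 = 31
  0010100 = 16 + 4 = 20
  31 + 20 = 51, and 00110011 = 32 + 16 + 2 + 1 = 51 ✓



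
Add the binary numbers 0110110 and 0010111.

Add column by column from the right: bit + bit + carry-in; write the sum mod 2, carry 1 when the sum is 2 or 3.
carry:  1101100
        0110110
+       0010111
---------------
       01001101
(the carry out of the leftmost column, 0, becomes the leading bit)
Decimal check:
  0110110 = 32 + 16 + 4 + 2 = 54
  0010111 = 16 + 4 + 2 + 1 = 23
  54 + 23 = 77, and 01001101 = 64 + 8 + 4 + 1 = 77 ✓



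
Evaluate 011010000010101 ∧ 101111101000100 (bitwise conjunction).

AND: 1 only when both bits are 1
  011010000010101
& 101111101000100
-----------------
  001010000000100
Decimal: 13333 & 24388 = 5124



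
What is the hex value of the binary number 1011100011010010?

Group into 4-bit nibbles from right:
  1011 = B
  1000 = 8
  1101 = D
  0010 = 2
Result: B8D2



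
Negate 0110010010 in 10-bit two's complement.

Original: 0110010010
Step 1 - Invert all bits: 1001101101
Step 2 - Add 1: 1001101110
Verification: 0110010010 + 1001101110 = 10000000000; discarding the end carry (carry out of the top bit) leaves the 10-bit value 0000000000, as required for x + (-x)



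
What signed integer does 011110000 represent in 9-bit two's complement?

Binary: 011110000
Sign bit: 0 (non-negative)
Read directly as an unsigned value:
011110000 = 128 + 64 + 32 + 16 = 240
Value: 240



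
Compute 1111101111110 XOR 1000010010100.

XOR: 1 when bits differ
  1111101111110
^ 1000010010100
---------------
  0111111101010
Decimal: 8062 ^ 4244 = 4074



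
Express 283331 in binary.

Using repeated division by 2:
283331 ÷ 2 = 141665 remainder 1
141665 ÷ 2 = 70832 remainder 1
70832 ÷ 2 = 35416 remainder 0
35416 ÷ 2 = 17708 remainder 0
17708 ÷ 2 = 8854 remainder 0
8854 ÷ 2 = 4427 remainder 0
4427 ÷ 2 = 2213 remainder 1
2213 ÷ 2 = 1106 remainder 1
1106 ÷ 2 = 553 remainder 0
553 ÷ 2 = 276 remainder 1
276 ÷ 2 = 138 remainder 0
138 ÷ 2 = 69 remainder 0
69 ÷ 2 = 34 remainder 1
34 ÷ 2 = 17 remainder 0
17 ÷ 2 = 8 remainder 1
8 ÷ 2 = 4 remainder 0
4 ÷ 2 = 2 remainder 0
2 ÷ 2 = 1 remainder 0
1 ÷ 2 = 0 remainder 1
Reading remainders bottom to top: 1000101001011000011



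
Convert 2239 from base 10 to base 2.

Using repeated division by 2:
2239 ÷ 2 = 1119 remainder 1
1119 ÷ 2 = 559 remainder 1
559 ÷ 2 = 279 remainder 1
279 ÷ 2 = 139 remainder 1
139 ÷ 2 = 69 remainder 1
69 ÷ 2 = 34 remainder 1
34 ÷ 2 = 17 remainder 0
17 ÷ 2 = 8 remainder 1
8 ÷ 2 = 4 remainder 0
4 ÷ 2 = 2 remainder 0
2 ÷ 2 = 1 remainder 0
1 ÷ 2 = 0 remainder 1
Reading remainders bottom to top: 100010111111



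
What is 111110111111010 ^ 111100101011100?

XOR: 1 when bits differ
  111110111111010
^ 111100101011100
-----------------
  000010010100110
Decimal: 32250 ^ 31068 = 1190



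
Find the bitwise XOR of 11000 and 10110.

XOR: 1 when bits differ
  11000
^ 10110
-------
  01110
Decimal: 24 ^ 22 = 14



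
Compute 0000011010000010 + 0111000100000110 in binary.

Add column by column from the right: bit + bit + carry-in; write the sum mod 2, carry 1 when the sum is 2 or 3.
carry:  0000000000001100
        0000011010000010
+       0111000100000110
------------------------
       00111011110001000
(the carry out of the leftmost column, 0, becomes the leading bit)
Decimal check:
  0000011010000010 = 1024 + 512 + 128 + 2 = 1666
  0111000100000110 = 16384 + 8192 + 4096 + 256 + 4 + 2 = 28934
  1666 + 28934 = 30600, and 00111011110001000 = 16384 + 8192 + 4096 + 1024 + 512 + 256 + 128 + 8 = 30600 ✓



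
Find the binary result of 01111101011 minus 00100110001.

Method 1 - Direct subtraction (column by column from the right: bit − bit − borrow-in; if negative, add 2 and borrow 1 from the next column):
borrow: 00001100000
        01111101011
-       00100110001
-------------------
        01010111010

Method 2 - Add two's complement:
Two's complement of 00100110001: invert → 11011001110, add 1 → 11011001111
  01111101011
+ 11011001111
-------------
 101010111010  (end carry out of the top bit = 1)
Discarding the end carry: 01010111010
Decimal check:
  01111101011 = 512 + 256 + 128 + 64 + 32 + 8 + 2 + 1 = 1003
  00100110001 = 256 + 32 + 16 + 1 = 305
  1003 - 305 = 698, and 01010111010 = 512 + 128 + 32 + 16 + 8 + 2 = 698 ✓



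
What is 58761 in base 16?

Using repeated division by 16 (digits 10–15 are A–F):
58761 ÷ 16 = 3672 remainder 9
3672 ÷ 16 = 229 remainder 8
229 ÷ 16 = 14 remainder 5
14 ÷ 16 = 0 remainder 14 (E)
Reading remainders bottom to top: E589



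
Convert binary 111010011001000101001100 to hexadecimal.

Group into 4-bit nibbles from right:
  1110 = E
  1001 = 9
  1001 = 9
  0001 = 1
  0100 = 4
  1100 = C
Result: E9914C



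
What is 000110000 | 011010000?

OR: 1 when either bit is 1
  000110000
| 011010000
-----------
  011110000
Decimal: 48 | 208 = 240



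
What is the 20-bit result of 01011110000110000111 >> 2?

Original: 01011110000110000111 (decimal 385415)
Shift right by 2 positions
Drop the 2 low bits; fill with zeros on the left
Result: 00010111100001100001 (decimal 96353)
Equivalent: 385415 >> 2 = 385415 ÷ 2^2 = 96353



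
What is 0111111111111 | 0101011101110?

OR: 1 when either bit is 1
  0111111111111
| 0101011101110
---------------
  0111111111111
Decimal: 4095 | 2798 = 4095



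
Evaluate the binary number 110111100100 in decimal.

Sum of powers of 2 for each 1-bit:
2^2 + 2^5 + 2^6 + 2^7 + 2^8 + 2^10 + 2^11
= 4 + 32 + 64 + 128 + 256 + 1024 + 2048
= 3556



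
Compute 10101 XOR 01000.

XOR: 1 when bits differ
  10101
^ 01000
-------
  11101
Decimal: 21 ^ 8 = 29



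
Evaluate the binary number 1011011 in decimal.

Sum of powers of 2 for each 1-bit:
2^0 + 2^1 + 2^3 + 2^4 + 2^6
= 1 + 2 + 8 + 16 + 64
= 91



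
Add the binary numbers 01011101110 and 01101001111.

Add column by column from the right: bit + bit + carry-in; write the sum mod 2, carry 1 when the sum is 2 or 3.
carry:  11110011100
        01011101110
+       01101001111
-------------------
       011000111101
(the carry out of the leftmost column, 0, becomes the leading bit)
Decimal check:
  01011101110 = 512 + 128 + 64 + 32 + 8 + 4 + 2 = 750
  01101001111 = 512 + 256 + 64 + 8 + 4 + 2 + 1 = 847
  750 + 847 = 1597, and 011000111101 = 1024 + 512 + 32 + 16 + 8 + 4 + 1 = 1597 ✓



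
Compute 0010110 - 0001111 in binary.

Method 1 - Direct subtraction (column by column from the right: bit − bit − borrow-in; if negative, add 2 and borrow 1 from the next column):
borrow: 0011110
        0010110
-       0001111
---------------
        0000111

Method 2 - Add two's complement:
Two's complement of 0001111: invert → 1110000, add 1 → 1110001
  0010110
+ 1110001
---------
 10000111  (end carry out of the top bit = 1)
Discarding the end carry: 0000111
Decimal check:
  0010110 = 16 + 4 + 2 = 22
  0001111 = 8 + 4 + 2 + 1 = 15
  22 - 15 = 7, and 0000111 = 4 + 2 + 1 = 7 ✓



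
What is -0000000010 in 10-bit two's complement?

Original: 0000000010
Step 1 - Invert all bits: 1111111101
Step 2 - Add 1: 1111111110
Verification: 0000000010 + 1111111110 = 10000000000; discarding the end carry (carry out of the top bit) leaves the 10-bit value 0000000000, as required for x + (-x)



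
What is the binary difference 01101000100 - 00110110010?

Method 1 - Direct subtraction (column by column from the right: bit − bit − borrow-in; if negative, add 2 and borrow 1 from the next column):
borrow: 01101100100
        01101000100
-       00110110010
-------------------
        00110010010

Method 2 - Add two's complement:
Two's complement of 00110110010: invert → 11001001101, add 1 → 11001001110
  01101000100
+ 11001001110
-------------
 100110010010  (end carry out of the top bit = 1)
Discarding the end carry: 00110010010
Decimal check:
  01101000100 = 512 + 256 + 64 + 4 = 836
  00110110010 = 256 + 128 + 32 + 16 + 2 = 434
  836 - 434 = 402, and 00110010010 = 256 + 128 + 16 + 2 = 402 ✓



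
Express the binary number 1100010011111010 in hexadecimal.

Group into 4-bit nibbles from right:
  1100 = C
  0100 = 4
  1111 = F
  1010 = A
Result: C4FA



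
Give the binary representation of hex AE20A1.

Convert each hex digit to 4 bits:
  A = 1010
  E = 1110
  2 = 0010
  0 = 0000
  A = 1010
  1 = 0001
Concatenate: 101011100010000010100001



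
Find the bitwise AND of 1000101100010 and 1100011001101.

AND: 1 only when both bits are 1
  1000101100010
& 1100011001101
---------------
  1000001000000
Decimal: 4450 & 6349 = 4160



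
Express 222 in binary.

Using repeated division by 2:
222 ÷ 2 = 111 remainder 0
111 ÷ 2 = 55 remainder 1
55 ÷ 2 = 27 remainder 1
27 ÷ 2 = 13 remainder 1
13 ÷ 2 = 6 remainder 1
6 ÷ 2 = 3 remainder 0
3 ÷ 2 = 1 remainder 1
1 ÷ 2 = 0 remainder 1
Reading remainders bottom to top: 11011110



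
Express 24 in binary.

Using repeated division by 2:
24 ÷ 2 = 12 remainder 0
12 ÷ 2 = 6 remainder 0
6 ÷ 2 = 3 remainder 0
3 ÷ 2 = 1 remainder 1
1 ÷ 2 = 0 remainder 1
Reading remainders bottom to top: 11000



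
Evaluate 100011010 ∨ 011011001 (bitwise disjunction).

OR: 1 when either bit is 1
  100011010
| 011011001
-----------
  111011011
Decimal: 282 | 217 = 475



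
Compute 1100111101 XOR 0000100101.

XOR: 1 when bits differ
  1100111101
^ 0000100101
------------
  1100011000
Decimal: 829 ^ 37 = 792



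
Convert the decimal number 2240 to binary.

Using repeated division by 2:
2240 ÷ 2 = 1120 remainder 0
1120 ÷ 2 = 560 remainder 0
560 ÷ 2 = 280 remainder 0
280 ÷ 2 = 140 remainder 0
140 ÷ 2 = 70 remainder 0
70 ÷ 2 = 35 remainder 0
35 ÷ 2 = 17 remainder 1
17 ÷ 2 = 8 remainder 1
8 ÷ 2 = 4 remainder 0
4 ÷ 2 = 2 remainder 0
2 ÷ 2 = 1 remainder 0
1 ÷ 2 = 0 remainder 1
Reading remainders bottom to top: 100011000000



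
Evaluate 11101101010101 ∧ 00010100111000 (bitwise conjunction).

AND: 1 only when both bits are 1
  11101101010101
& 00010100111000
----------------
  00000100010000
Decimal: 15189 & 1336 = 272



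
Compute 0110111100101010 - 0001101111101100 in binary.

Method 1 - Direct subtraction (column by column from the right: bit − bit − borrow-in; if negative, add 2 and borrow 1 from the next column):
borrow: 0010011111111000
        0110111100101010
-       0001101111101100
------------------------
        0101001100111110

Method 2 - Add two's complement:
Two's complement of 0001101111101100: invert → 1110010000010011, add 1 → 1110010000010100
  0110111100101010
+ 1110010000010100
------------------
 10101001100111110  (end carry out of the top bit = 1)
Discarding the end carry: 0101001100111110
Decimal check:
  0110111100101010 = 16384 + 8192 + 2048 + 1024 + 512 + 256 + 32 + 8 + 2 = 28458
  0001101111101100 = 4096 + 2048 + 512 + 256 + 128 + 64 + 32 + 8 + 4 = 7148
  28458 - 7148 = 21310, and 0101001100111110 = 16384 + 4096 + 512 + 256 + 32 + 16 + 8 + 4 + 2 = 21310 ✓



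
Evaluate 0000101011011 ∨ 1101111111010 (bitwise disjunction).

OR: 1 when either bit is 1
  0000101011011
| 1101111111010
---------------
  1101111111011
Decimal: 347 | 7162 = 7163



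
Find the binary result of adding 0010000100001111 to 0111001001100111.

Add column by column from the right: bit + bit + carry-in; write the sum mod 2, carry 1 when the sum is 2 or 3.
carry:  1100000000011110
        0010000100001111
+       0111001001100111
------------------------
       01001001101110110
(the carry out of the leftmost column, 0, becomes the leading bit)
Decimal check:
  0010000100001111 = 8192 + 256 + 8 + 4 + 2 + 1 = 8463
  0111001001100111 = 16384 + 8192 + 4096 + 512 + 64 + 32 + 4 + 2 + 1 = 29287
  8463 + 29287 = 37750, and 01001001101110110 = 32768 + 4096 + 512 + 256 + 64 + 32 + 16 + 4 + 2 = 37750 ✓



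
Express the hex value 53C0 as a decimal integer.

Expand by place value (powers of 16):
Digit values: C = 12
53C0 = 5 × 16^3 + 3 × 16^2 + 12 × 16^1 + 0 × 16^0
= 5 × 4096 + 3 × 256 + 12 × 16 + 0 × 1
= 20480 + 768 + 192 + 0
= 21440



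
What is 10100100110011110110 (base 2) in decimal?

Sum of powers of 2 for each 1-bit:
2^1 + 2^2 + 2^4 + 2^5 + 2^6 + 2^7 + 2^10 + 2^11 + 2^14 + 2^17 + 2^19
= 2 + 4 + 16 + 32 + 64 + 128 + 1024 + 2048 + 16384 + 131072 + 524288
= 675062



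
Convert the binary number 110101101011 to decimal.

Sum of powers of 2 for each 1-bit:
2^0 + 2^1 + 2^3 + 2^5 + 2^6 + 2^8 + 2^10 + 2^11
= 1 + 2 + 8 + 32 + 64 + 256 + 1024 + 2048
= 3435



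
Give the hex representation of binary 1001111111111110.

Group into 4-bit nibbles from right:
  1001 = 9
  1111 = F
  1111 = F
  1110 = E
Result: 9FFE



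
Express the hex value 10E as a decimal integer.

Expand by place value (powers of 16):
Digit values: E = 14
10E = 1 × 16^2 + 0 × 16^1 + 14 × 16^0
= 1 × 256 + 0 × 16 + 14 × 1
= 256 + 0 + 14
= 270



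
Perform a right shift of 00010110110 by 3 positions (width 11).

Original: 00010110110 (decimal 182)
Shift right by 3 positions
Drop the 3 low bits; fill with zeros on the left
Result: 00000010110 (decimal 22)
Equivalent: 182 >> 3 = 182 ÷ 2^3 = 22



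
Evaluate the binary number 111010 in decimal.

Sum of powers of 2 for each 1-bit:
2^1 + 2^3 + 2^4 + 2^5
= 2 + 8 + 16 + 32
= 58



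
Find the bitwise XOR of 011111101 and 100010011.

XOR: 1 when bits differ
  011111101
^ 100010011
-----------
  111101110
Decimal: 253 ^ 275 = 494



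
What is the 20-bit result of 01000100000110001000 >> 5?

Original: 01000100000110001000 (decimal 278920)
Shift right by 5 positions
Drop the 5 low bits; fill with zeros on the left
Result: 00000010001000001100 (decimal 8716)
Equivalent: 278920 >> 5 = 278920 ÷ 2^5 = 8716



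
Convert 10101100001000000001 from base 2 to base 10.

Sum of powers of 2 for each 1-bit:
2^0 + 2^9 + 2^14 + 2^15 + 2^17 + 2^19
= 1 + 512 + 16384 + 32768 + 131072 + 524288
= 705025



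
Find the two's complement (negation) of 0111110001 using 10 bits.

Original: 0111110001
Step 1 - Invert all bits: 1000001110
Step 2 - Add 1: 1000001111
Verification: 0111110001 + 1000001111 = 10000000000; discarding the end carry (carry out of the top bit) leaves the 10-bit value 0000000000, as required for x + (-x)



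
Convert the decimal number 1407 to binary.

Using repeated division by 2:
1407 ÷ 2 = 703 remainder 1
703 ÷ 2 = 351 remainder 1
351 ÷ 2 = 175 remainder 1
175 ÷ 2 = 87 remainder 1
87 ÷ 2 = 43 remainder 1
43 ÷ 2 = 21 remainder 1
21 ÷ 2 = 10 remainder 1
10 ÷ 2 = 5 remainder 0
5 ÷ 2 = 2 remainder 1
2 ÷ 2 = 1 remainder 0
1 ÷ 2 = 0 remainder 1
Reading remainders bottom to top: 10101111111



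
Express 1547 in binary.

Using repeated division by 2:
1547 ÷ 2 = 773 remainder 1
773 ÷ 2 = 386 remainder 1
386 ÷ 2 = 193 remainder 0
193 ÷ 2 = 96 remainder 1
96 ÷ 2 = 48 remainder 0
48 ÷ 2 = 24 remainder 0
24 ÷ 2 = 12 remainder 0
12 ÷ 2 = 6 remainder 0
6 ÷ 2 = 3 remainder 0
3 ÷ 2 = 1 remainder 1
1 ÷ 2 = 0 remainder 1
Reading remainders bottom to top: 11000001011



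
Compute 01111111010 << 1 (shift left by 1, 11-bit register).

Original: 01111111010 (decimal 1018)
Shift left by 1 position
Append 1 zero on the right
Result: 11111110100 (decimal 2036)
Equivalent: 1018 << 1 = 1018 × 2^1 = 2036



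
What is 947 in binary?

Using repeated division by 2:
947 ÷ 2 = 473 remainder 1
473 ÷ 2 = 236 remainder 1
236 ÷ 2 = 118 remainder 0
118 ÷ 2 = 59 remainder 0
59 ÷ 2 = 29 remainder 1
29 ÷ 2 = 14 remainder 1
14 ÷ 2 = 7 remainder 0
7 ÷ 2 = 3 remainder 1
3 ÷ 2 = 1 remainder 1
1 ÷ 2 = 0 remainder 1
Reading remainders bottom to top: 1110110011



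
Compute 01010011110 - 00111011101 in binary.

Method 1 - Direct subtraction (column by column from the right: bit − bit − borrow-in; if negative, add 2 and borrow 1 from the next column):
borrow: 01110000010
        01010011110
-       00111011101
-------------------
        00011000001

Method 2 - Add two's complement:
Two's complement of 00111011101: invert → 11000100010, add 1 → 11000100011
  01010011110
+ 11000100011
-------------
 100011000001  (end carry out of the top bit = 1)
Discarding the end carry: 00011000001
Decimal check:
  01010011110 = 512 + 128 + 16 + 8 + 4 + 2 = 670
  00111011101 = 256 + 128 + 64 + 16 + 8 + 4 + 1 = 477
  670 - 477 = 193, and 00011000001 = 128 + 64 + 1 = 193 ✓



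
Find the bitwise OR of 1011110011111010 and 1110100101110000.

OR: 1 when either bit is 1
  1011110011111010
| 1110100101110000
------------------
  1111110111111010
Decimal: 48378 | 59760 = 65018



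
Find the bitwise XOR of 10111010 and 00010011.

XOR: 1 when bits differ
  10111010
^ 00010011
----------
  10101001
Decimal: 186 ^ 19 = 169



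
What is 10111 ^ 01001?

XOR: 1 when bits differ
  10111
^ 01001
-------
  11110
Decimal: 23 ^ 9 = 30



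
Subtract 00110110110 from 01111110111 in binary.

Method 1 - Direct subtraction (column by column from the right: bit − bit − borrow-in; if negative, add 2 and borrow 1 from the next column):
borrow: 00000000000
        01111110111
-       00110110110
-------------------
        01001000001

Method 2 - Add two's complement:
Two's complement of 00110110110: invert → 11001001001, add 1 → 11001001010
  01111110111
+ 11001001010
-------------
 101001000001  (end carry out of the top bit = 1)
Discarding the end carry: 01001000001
Decimal check:
  01111110111 = 512 + 256 + 128 + 64 + 32 + 16 + 4 + 2 + 1 = 1015
  00110110110 = 256 + 128 + 32 + 16 + 4 + 2 = 438
  1015 - 438 = 577, and 01001000001 = 512 + 64 + 1 = 577 ✓



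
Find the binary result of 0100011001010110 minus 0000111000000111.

Method 1 - Direct subtraction (column by column from the right: bit − bit − borrow-in; if negative, add 2 and borrow 1 from the next column):
borrow: 0111000000011110
        0100011001010110
-       0000111000000111
------------------------
        0011100001001111

Method 2 - Add two's complement:
Two's complement of 0000111000000111: invert → 1111000111111000, add 1 → 1111000111111001
  0100011001010110
+ 1111000111111001
------------------
 10011100001001111  (end carry out of the top bit = 1)
Discarding the end carry: 0011100001001111
Decimal check:
  0100011001010110 = 16384 + 1024 + 512 + 64 + 16 + 4 + 2 = 18006
  0000111000000111 = 2048 + 1024 + 512 + 4 + 2 + 1 = 3591
  18006 - 3591 = 14415, and 0011100001001111 = 8192 + 4096 + 2048 + 64 + 8 + 4 + 2 + 1 = 14415 ✓



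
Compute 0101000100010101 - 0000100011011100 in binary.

Method 1 - Direct subtraction (column by column from the right: bit − bit − borrow-in; if negative, add 2 and borrow 1 from the next column):
borrow: 0001000111110000
        0101000100010101
-       0000100011011100
------------------------
        0100100000111001

Method 2 - Add two's complement:
Two's complement of 0000100011011100: invert → 1111011100100011, add 1 → 1111011100100100
  0101000100010101
+ 1111011100100100
------------------
 10100100000111001  (end carry out of the top bit = 1)
Discarding the end carry: 0100100000111001
Decimal check:
  0101000100010101 = 16384 + 4096 + 256 + 16 + 4 + 1 = 20757
  0000100011011100 = 2048 + 128 + 64 + 16 + 8 + 4 = 2268
  20757 - 2268 = 18489, and 0100100000111001 = 16384 + 2048 + 32 + 16 + 8 + 1 = 18489 ✓



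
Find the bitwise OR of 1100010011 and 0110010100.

OR: 1 when either bit is 1
  1100010011
| 0110010100
------------
  1110010111
Decimal: 787 | 404 = 919



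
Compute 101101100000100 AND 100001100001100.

AND: 1 only when both bits are 1
  101101100000100
& 100001100001100
-----------------
  100001100000100
Decimal: 23300 & 17164 = 17156



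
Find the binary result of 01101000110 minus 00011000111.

Method 1 - Direct subtraction (column by column from the right: bit − bit − borrow-in; if negative, add 2 and borrow 1 from the next column):
borrow: 00111111110
        01101000110
-       00011000111
-------------------
        01001111111

Method 2 - Add two's complement:
Two's complement of 00011000111: invert → 11100111000, add 1 → 11100111001
  01101000110
+ 11100111001
-------------
 101001111111  (end carry out of the top bit = 1)
Discarding the end carry: 01001111111
Decimal check:
  01101000110 = 512 + 256 + 64 + 4 + 2 = 838
  00011000111 = 128 + 64 + 4 + 2 + 1 = 199
  838 - 199 = 639, and 01001111111 = 512 + 64 + 32 + 16 + 8 + 4 + 2 + 1 = 639 ✓



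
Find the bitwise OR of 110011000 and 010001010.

OR: 1 when either bit is 1
  110011000
| 010001010
-----------
  110011010
Decimal: 408 | 138 = 410

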